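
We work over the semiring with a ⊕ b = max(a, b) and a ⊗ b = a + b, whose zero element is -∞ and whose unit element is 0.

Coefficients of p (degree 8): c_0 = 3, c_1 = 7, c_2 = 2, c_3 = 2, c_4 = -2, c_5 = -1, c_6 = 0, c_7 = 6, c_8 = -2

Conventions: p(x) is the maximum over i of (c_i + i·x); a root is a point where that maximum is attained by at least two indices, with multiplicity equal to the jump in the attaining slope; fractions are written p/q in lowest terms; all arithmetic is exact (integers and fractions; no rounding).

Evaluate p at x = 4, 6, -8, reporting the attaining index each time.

p(4) = max(3+0·4=3, 7+1·4=11, 2+2·4=10, 2+3·4=14, -2+4·4=14, -1+5·4=19, 0+6·4=24, 6+7·4=34, -2+8·4=30) = 34 (attained by i=7)
p(6) = max(3+0·6=3, 7+1·6=13, 2+2·6=14, 2+3·6=20, -2+4·6=22, -1+5·6=29, 0+6·6=36, 6+7·6=48, -2+8·6=46) = 48 (attained by i=7)
p(-8) = max(3+0·(-8)=3, 7+1·(-8)=-1, 2+2·(-8)=-14, 2+3·(-8)=-22, -2+4·(-8)=-34, -1+5·(-8)=-41, 0+6·(-8)=-48, 6+7·(-8)=-50, -2+8·(-8)=-66) = 3 (attained by i=0)
Answer: p(4) = 34; p(6) = 48; p(-8) = 3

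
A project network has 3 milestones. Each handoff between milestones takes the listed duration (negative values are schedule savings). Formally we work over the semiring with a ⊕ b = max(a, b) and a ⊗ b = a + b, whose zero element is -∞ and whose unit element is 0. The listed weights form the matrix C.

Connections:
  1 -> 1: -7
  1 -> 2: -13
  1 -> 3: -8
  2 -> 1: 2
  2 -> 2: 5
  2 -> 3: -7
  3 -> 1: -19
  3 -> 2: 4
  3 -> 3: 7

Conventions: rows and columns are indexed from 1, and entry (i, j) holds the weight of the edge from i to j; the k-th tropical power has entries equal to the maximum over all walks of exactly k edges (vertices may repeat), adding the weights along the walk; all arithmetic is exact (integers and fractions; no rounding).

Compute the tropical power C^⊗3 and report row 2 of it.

C^⊗2:
  [-11, -4, -1]
  [7, 10, 0]
  [6, 11, 14]
C^⊗3:
  [-2, 3, 6]
  [12, 15, 7]
  [13, 18, 21]
Answer: row 2 of C^⊗3 = [12, 15, 7]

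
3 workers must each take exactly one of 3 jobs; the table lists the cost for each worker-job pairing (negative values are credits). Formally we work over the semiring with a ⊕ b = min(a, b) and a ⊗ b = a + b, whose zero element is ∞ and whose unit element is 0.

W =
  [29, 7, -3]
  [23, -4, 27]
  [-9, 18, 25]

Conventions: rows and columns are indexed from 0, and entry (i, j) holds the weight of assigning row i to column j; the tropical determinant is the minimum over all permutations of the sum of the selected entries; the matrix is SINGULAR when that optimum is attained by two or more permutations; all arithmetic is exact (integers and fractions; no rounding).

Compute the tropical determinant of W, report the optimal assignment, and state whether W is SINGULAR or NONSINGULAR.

σ = (0, 1, 2): 29 + (-4) + 25 = 50
σ = (0, 2, 1): 29 + 27 + 18 = 74
σ = (1, 0, 2): 7 + 23 + 25 = 55
σ = (1, 2, 0): 7 + 27 + (-9) = 25
σ = (2, 0, 1): (-3) + 23 + 18 = 38
σ = (2, 1, 0): (-3) + (-4) + (-9) = -16
Optimal value attained by: σ = (2, 1, 0).
Answer: det⊕(W) = -16; verdict: NONSINGULAR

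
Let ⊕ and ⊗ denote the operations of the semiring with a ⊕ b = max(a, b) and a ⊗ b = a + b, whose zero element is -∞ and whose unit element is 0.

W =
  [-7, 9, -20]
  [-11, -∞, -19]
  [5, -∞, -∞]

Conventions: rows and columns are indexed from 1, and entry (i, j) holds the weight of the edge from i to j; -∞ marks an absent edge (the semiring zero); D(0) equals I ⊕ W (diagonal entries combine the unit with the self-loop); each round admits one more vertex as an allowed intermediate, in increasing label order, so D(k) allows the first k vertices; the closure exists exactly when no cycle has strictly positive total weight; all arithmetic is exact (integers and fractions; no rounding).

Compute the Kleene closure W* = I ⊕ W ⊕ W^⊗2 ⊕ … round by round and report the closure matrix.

D(0):
  [0, 9, -20]
  [-11, 0, -19]
  [5, -∞, 0]
D(1):
  [0, 9, -20]
  [-11, 0, -19]
  [5, 14, 0]
D(2):
  [0, 9, -10]
  [-11, 0, -19]
  [5, 14, 0]
D(3):
  [0, 9, -10]
  [-11, 0, -19]
  [5, 14, 0]
Answer: W* = [[0, 9, -10], [-11, 0, -19], [5, 14, 0]]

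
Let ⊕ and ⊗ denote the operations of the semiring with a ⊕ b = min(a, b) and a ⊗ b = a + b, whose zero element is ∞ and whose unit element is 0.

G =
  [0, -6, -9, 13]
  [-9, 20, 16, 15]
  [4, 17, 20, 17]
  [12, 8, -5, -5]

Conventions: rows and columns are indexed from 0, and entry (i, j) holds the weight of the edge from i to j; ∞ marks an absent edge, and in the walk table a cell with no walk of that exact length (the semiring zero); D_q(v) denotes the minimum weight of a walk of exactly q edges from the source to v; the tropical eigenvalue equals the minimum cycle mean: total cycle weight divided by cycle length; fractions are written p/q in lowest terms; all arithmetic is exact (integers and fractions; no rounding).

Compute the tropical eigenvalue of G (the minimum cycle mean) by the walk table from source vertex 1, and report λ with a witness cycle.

q=0: [∞, 0, ∞, ∞]
q=1: [-9, 20, 16, 15]
q=2: [-9, -15, -18, 4]
q=3: [-24, -15, -18, -1]
q=4: [-24, -30, -33, -11]
Optimal cycle mean attained by: cycle 0->1->0, total (-6) + (-9), length 2.
Answer: λ = -15/2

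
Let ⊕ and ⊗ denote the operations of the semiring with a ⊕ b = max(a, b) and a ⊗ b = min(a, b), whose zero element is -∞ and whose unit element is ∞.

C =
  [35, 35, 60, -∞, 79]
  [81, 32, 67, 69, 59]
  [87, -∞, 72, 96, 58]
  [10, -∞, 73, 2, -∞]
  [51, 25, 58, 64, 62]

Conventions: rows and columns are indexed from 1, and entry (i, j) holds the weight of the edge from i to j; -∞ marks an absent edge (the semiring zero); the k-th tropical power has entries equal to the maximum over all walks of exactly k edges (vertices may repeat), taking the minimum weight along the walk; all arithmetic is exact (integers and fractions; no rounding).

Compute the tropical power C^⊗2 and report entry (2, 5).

C^⊗2:
  [60, 35, 60, 64, 62]
  [67, 35, 69, 67, 79]
  [72, 35, 73, 72, 79]
  [73, 10, 72, 73, 58]
  [58, 35, 64, 62, 62]
Key observation: the optimum is the walk 2->1->5, with weight 81 min 79 = 79.
Optimal value attained by: walk 2->1->5.
Answer: (C^⊗2)[2][5] = 79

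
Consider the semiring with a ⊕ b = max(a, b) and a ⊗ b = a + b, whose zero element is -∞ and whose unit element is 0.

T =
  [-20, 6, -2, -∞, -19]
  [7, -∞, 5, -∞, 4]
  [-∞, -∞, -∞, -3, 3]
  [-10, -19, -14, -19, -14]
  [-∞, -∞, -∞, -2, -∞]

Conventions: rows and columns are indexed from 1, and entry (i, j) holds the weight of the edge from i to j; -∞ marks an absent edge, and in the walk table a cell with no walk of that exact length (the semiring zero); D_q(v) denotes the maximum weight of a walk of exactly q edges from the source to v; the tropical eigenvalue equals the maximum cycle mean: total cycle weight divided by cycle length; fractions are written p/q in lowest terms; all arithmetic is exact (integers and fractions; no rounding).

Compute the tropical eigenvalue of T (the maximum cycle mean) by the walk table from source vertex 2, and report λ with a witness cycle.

q=0: [-∞, 0, -∞, -∞, -∞]
q=1: [7, -∞, 5, -∞, 4]
q=2: [-13, 13, 5, 2, 8]
q=3: [20, -7, 18, 6, 17]
q=4: [0, 26, 18, 15, 21]
q=5: [33, 6, 31, 19, 30]
Optimal cycle mean attained by: cycle 1->2->1, total 6 + 7, length 2.
Answer: λ = 13/2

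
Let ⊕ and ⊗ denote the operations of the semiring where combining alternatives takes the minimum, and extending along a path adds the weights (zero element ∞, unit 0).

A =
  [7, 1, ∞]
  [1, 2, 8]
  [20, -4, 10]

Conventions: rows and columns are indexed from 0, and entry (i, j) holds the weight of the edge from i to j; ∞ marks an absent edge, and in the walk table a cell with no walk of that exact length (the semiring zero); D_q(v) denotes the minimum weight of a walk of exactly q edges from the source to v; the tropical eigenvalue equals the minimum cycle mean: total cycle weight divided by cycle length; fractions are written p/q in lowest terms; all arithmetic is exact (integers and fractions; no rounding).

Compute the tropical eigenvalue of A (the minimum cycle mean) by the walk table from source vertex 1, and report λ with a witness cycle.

q=0: [∞, 0, ∞]
q=1: [1, 2, 8]
q=2: [3, 2, 10]
q=3: [3, 4, 10]
Optimal cycle mean attained by: cycle 0->1->0, total 1 + 1, length 2.
Answer: λ = 1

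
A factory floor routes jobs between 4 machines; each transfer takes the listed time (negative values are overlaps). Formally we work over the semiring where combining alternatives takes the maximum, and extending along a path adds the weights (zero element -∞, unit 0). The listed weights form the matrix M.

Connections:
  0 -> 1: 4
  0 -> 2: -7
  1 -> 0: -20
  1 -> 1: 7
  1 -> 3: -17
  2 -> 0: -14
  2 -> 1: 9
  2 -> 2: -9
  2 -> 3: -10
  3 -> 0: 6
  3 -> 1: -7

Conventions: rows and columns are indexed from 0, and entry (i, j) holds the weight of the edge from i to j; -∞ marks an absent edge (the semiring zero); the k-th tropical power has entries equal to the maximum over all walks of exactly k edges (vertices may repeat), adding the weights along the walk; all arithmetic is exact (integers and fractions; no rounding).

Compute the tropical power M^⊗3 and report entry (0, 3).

M^⊗2:
  [-16, 11, -16, -13]
  [-11, 14, -27, -10]
  [-4, 16, -18, -8]
  [-27, 10, -1, -24]
M^⊗3:
  [-7, 18, -23, -6]
  [-4, 21, -18, -3]
  [-2, 23, -11, -1]
  [-10, 17, -10, -7]
Key observation: the optimum is the walk 0->1->1->3, with weight 4 + 7 + (-17) = -6.
Optimal value attained by: walk 0->1->1->3.
Answer: (M^⊗3)[0][3] = -6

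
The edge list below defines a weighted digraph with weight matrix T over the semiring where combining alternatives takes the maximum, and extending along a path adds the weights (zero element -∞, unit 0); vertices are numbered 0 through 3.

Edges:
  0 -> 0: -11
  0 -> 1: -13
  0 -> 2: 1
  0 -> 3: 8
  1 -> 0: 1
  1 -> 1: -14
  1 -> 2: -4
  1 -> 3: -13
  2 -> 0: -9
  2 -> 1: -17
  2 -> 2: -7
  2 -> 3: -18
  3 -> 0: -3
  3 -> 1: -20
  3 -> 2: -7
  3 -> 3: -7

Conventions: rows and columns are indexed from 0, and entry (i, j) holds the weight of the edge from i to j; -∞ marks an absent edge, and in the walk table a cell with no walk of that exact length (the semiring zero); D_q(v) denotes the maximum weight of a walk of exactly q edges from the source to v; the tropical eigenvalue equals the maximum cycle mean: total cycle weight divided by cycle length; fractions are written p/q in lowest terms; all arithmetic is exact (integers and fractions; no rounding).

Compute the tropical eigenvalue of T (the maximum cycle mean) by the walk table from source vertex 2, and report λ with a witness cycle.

q=0: [-∞, -∞, 0, -∞]
q=1: [-9, -17, -7, -18]
q=2: [-16, -22, -8, -1]
q=3: [-4, -21, -8, -8]
q=4: [-11, -17, -3, 4]
Optimal cycle mean attained by: cycle 0->3->0, total 8 + (-3), length 2.
Answer: λ = 5/2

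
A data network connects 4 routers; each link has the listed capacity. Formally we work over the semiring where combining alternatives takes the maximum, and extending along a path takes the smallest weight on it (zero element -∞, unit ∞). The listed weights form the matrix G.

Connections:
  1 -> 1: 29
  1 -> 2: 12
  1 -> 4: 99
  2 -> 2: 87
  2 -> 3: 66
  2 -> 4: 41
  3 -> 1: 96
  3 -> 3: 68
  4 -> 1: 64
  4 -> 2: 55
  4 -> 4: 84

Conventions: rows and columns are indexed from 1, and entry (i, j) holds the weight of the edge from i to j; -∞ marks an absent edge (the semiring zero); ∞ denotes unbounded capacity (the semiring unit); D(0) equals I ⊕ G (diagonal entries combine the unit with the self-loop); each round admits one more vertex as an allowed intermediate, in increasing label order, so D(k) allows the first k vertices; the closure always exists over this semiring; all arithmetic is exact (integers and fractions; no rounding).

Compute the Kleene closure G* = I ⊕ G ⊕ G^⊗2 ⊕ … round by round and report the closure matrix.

D(0):
  [∞, 12, -∞, 99]
  [-∞, ∞, 66, 41]
  [96, -∞, ∞, -∞]
  [64, 55, -∞, ∞]
D(1):
  [∞, 12, -∞, 99]
  [-∞, ∞, 66, 41]
  [96, 12, ∞, 96]
  [64, 55, -∞, ∞]
D(2):
  [∞, 12, 12, 99]
  [-∞, ∞, 66, 41]
  [96, 12, ∞, 96]
  [64, 55, 55, ∞]
D(3):
  [∞, 12, 12, 99]
  [66, ∞, 66, 66]
  [96, 12, ∞, 96]
  [64, 55, 55, ∞]
D(4):
  [∞, 55, 55, 99]
  [66, ∞, 66, 66]
  [96, 55, ∞, 96]
  [64, 55, 55, ∞]
Answer: G* = [[∞, 55, 55, 99], [66, ∞, 66, 66], [96, 55, ∞, 96], [64, 55, 55, ∞]]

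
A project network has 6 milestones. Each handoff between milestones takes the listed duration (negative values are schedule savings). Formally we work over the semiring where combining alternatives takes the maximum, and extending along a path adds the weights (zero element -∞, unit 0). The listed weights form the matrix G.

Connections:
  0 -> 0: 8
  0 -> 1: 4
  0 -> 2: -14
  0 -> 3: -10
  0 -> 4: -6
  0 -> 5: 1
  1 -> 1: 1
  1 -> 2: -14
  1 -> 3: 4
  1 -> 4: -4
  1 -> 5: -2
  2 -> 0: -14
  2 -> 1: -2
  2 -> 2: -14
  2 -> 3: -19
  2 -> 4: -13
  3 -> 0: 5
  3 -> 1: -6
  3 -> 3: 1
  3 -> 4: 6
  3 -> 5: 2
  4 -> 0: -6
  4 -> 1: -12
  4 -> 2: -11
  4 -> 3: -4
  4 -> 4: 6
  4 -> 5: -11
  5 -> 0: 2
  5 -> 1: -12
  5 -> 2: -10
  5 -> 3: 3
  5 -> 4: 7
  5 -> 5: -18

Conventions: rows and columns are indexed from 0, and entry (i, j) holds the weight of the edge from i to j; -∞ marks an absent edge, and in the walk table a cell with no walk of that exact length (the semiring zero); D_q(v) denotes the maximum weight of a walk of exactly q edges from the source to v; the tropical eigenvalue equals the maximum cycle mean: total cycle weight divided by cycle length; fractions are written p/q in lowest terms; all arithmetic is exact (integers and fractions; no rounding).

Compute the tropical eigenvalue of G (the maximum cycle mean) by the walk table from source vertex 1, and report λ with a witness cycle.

q=0: [-∞, 0, -∞, -∞, -∞, -∞]
q=1: [-∞, 1, -14, 4, -4, -2]
q=2: [9, 2, -12, 5, 10, 6]
q=3: [17, 13, -1, 9, 16, 10]
q=4: [25, 21, 5, 17, 22, 18]
q=5: [33, 29, 11, 25, 28, 26]
q=6: [41, 37, 19, 33, 34, 34]
Optimal cycle mean attained by: cycle 0->0, total 8, length 1.
Answer: λ = 8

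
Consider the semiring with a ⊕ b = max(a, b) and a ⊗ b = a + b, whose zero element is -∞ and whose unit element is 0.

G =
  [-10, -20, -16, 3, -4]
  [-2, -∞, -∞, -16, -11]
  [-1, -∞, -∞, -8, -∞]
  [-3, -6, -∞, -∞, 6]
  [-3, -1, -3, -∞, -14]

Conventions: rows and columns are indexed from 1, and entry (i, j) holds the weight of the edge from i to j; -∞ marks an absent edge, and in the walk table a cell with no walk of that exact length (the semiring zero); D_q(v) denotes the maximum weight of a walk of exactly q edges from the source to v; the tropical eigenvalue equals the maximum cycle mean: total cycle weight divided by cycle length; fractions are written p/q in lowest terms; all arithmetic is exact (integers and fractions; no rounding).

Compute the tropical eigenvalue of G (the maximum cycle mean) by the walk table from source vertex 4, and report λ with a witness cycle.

q=0: [-∞, -∞, -∞, 0, -∞]
q=1: [-3, -6, -∞, -∞, 6]
q=2: [3, 5, 3, 0, -7]
q=3: [3, -6, -10, 6, 6]
q=4: [3, 5, 3, 6, 12]
q=5: [9, 11, 9, 6, 12]
Optimal cycle mean attained by: cycle 1->4->5->1, total 3 + 6 + (-3), length 3.
Answer: λ = 2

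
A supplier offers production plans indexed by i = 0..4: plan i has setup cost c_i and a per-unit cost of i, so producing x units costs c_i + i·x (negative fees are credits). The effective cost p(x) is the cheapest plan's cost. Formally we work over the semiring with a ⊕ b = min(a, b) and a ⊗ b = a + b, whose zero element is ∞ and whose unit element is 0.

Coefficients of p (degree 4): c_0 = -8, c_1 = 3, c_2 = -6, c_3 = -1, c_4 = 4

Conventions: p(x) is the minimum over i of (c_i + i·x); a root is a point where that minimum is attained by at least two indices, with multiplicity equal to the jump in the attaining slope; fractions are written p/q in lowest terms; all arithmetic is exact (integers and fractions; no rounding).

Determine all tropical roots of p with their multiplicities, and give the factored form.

hull edge (i=0, c=-8) to (i=2, c=-6): slope 1, span 2
hull edge (i=2, c=-6) to (i=4, c=4): slope 5, span 2
Factored form: p(x) = 4 ⊗ (x ⊕ (-5)) ⊗ (x ⊕ (-5)) ⊗ (x ⊕ (-1)) ⊗ (x ⊕ (-1))
Answer: roots = -5 (mult 2), -1 (mult 2)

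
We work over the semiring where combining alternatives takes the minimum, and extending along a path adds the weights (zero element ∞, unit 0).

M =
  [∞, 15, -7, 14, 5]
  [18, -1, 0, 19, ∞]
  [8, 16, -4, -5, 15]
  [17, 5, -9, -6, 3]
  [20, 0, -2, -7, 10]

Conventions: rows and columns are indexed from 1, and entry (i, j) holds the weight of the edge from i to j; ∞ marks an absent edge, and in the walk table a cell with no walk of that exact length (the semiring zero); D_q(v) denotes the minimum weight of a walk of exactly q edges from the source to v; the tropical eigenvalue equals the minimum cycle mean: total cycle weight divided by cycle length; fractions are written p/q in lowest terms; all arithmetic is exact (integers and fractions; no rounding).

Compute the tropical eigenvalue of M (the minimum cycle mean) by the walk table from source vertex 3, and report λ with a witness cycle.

q=0: [∞, ∞, 0, ∞, ∞]
q=1: [8, 16, -4, -5, 15]
q=2: [4, 0, -14, -11, -2]
q=3: [-6, -6, -20, -19, -8]
q=4: [-12, -14, -28, -25, -16]
q=5: [-20, -20, -34, -33, -22]
Optimal cycle mean attained by: cycle 3->4->3, total (-5) + (-9), length 2.
Answer: λ = -7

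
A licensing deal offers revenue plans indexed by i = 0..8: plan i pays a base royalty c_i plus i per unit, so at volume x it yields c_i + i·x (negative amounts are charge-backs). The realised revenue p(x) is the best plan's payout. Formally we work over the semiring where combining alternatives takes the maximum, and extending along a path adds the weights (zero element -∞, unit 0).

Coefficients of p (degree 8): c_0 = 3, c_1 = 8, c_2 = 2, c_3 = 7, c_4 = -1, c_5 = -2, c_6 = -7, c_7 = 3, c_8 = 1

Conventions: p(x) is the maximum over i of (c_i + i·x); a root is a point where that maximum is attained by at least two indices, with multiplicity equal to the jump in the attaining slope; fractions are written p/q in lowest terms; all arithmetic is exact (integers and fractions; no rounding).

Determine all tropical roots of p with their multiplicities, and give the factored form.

hull edge (i=0, c=3) to (i=1, c=8): slope 5, span 1
hull edge (i=1, c=8) to (i=3, c=7): slope -1/2, span 2
hull edge (i=3, c=7) to (i=7, c=3): slope -1, span 4
hull edge (i=7, c=3) to (i=8, c=1): slope -2, span 1
Factored form: p(x) = 1 ⊗ (x ⊕ (-5)) ⊗ (x ⊕ 1/2) ⊗ (x ⊕ 1/2) ⊗ (x ⊕ 1) ⊗ (x ⊕ 1) ⊗ (x ⊕ 1) ⊗ (x ⊕ 1) ⊗ (x ⊕ 2)
Answer: roots = -5 (mult 1), 1/2 (mult 2), 1 (mult 4), 2 (mult 1)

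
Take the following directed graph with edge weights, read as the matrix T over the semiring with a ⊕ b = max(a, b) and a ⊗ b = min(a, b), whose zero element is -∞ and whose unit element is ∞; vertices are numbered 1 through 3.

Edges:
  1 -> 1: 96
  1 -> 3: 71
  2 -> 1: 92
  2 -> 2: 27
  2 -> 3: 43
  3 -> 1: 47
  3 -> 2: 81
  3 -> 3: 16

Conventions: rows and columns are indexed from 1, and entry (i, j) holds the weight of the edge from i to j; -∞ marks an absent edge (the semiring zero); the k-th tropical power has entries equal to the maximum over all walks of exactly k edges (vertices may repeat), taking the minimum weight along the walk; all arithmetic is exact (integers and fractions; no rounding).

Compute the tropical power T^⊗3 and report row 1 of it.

T^⊗2:
  [96, 71, 71]
  [92, 43, 71]
  [81, 27, 47]
T^⊗3:
  [96, 71, 71]
  [92, 71, 71]
  [81, 47, 71]
Answer: row 1 of T^⊗3 = [96, 71, 71]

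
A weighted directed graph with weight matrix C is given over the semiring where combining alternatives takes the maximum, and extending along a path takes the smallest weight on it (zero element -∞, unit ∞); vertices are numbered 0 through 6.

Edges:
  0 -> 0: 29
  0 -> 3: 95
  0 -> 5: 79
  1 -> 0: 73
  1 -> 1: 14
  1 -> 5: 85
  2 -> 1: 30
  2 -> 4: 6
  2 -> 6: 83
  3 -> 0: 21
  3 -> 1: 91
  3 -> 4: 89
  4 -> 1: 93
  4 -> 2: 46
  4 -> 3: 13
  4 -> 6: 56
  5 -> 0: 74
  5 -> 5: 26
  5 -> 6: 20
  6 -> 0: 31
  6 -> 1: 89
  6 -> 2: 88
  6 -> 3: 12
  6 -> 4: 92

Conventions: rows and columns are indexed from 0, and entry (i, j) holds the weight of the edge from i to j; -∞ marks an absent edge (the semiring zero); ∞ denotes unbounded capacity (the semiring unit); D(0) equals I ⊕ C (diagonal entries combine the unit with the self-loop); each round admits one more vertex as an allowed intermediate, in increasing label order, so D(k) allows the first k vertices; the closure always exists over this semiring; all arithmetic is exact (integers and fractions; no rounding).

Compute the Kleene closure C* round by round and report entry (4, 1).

D(0):
  [∞, -∞, -∞, 95, -∞, 79, -∞]
  [73, ∞, -∞, -∞, -∞, 85, -∞]
  [-∞, 30, ∞, -∞, 6, -∞, 83]
  [21, 91, -∞, ∞, 89, -∞, -∞]
  [-∞, 93, 46, 13, ∞, -∞, 56]
  [74, -∞, -∞, -∞, -∞, ∞, 20]
  [31, 89, 88, 12, 92, -∞, ∞]
D(1):
  [∞, -∞, -∞, 95, -∞, 79, -∞]
  [73, ∞, -∞, 73, -∞, 85, -∞]
  [-∞, 30, ∞, -∞, 6, -∞, 83]
  [21, 91, -∞, ∞, 89, 21, -∞]
  [-∞, 93, 46, 13, ∞, -∞, 56]
  [74, -∞, -∞, 74, -∞, ∞, 20]
  [31, 89, 88, 31, 92, 31, ∞]
D(2):
  [∞, -∞, -∞, 95, -∞, 79, -∞]
  [73, ∞, -∞, 73, -∞, 85, -∞]
  [30, 30, ∞, 30, 6, 30, 83]
  [73, 91, -∞, ∞, 89, 85, -∞]
  [73, 93, 46, 73, ∞, 85, 56]
  [74, -∞, -∞, 74, -∞, ∞, 20]
  [73, 89, 88, 73, 92, 85, ∞]
D(3):
  [∞, -∞, -∞, 95, -∞, 79, -∞]
  [73, ∞, -∞, 73, -∞, 85, -∞]
  [30, 30, ∞, 30, 6, 30, 83]
  [73, 91, -∞, ∞, 89, 85, -∞]
  [73, 93, 46, 73, ∞, 85, 56]
  [74, -∞, -∞, 74, -∞, ∞, 20]
  [73, 89, 88, 73, 92, 85, ∞]
D(4):
  [∞, 91, -∞, 95, 89, 85, -∞]
  [73, ∞, -∞, 73, 73, 85, -∞]
  [30, 30, ∞, 30, 30, 30, 83]
  [73, 91, -∞, ∞, 89, 85, -∞]
  [73, 93, 46, 73, ∞, 85, 56]
  [74, 74, -∞, 74, 74, ∞, 20]
  [73, 89, 88, 73, 92, 85, ∞]
D(5):
  [∞, 91, 46, 95, 89, 85, 56]
  [73, ∞, 46, 73, 73, 85, 56]
  [30, 30, ∞, 30, 30, 30, 83]
  [73, 91, 46, ∞, 89, 85, 56]
  [73, 93, 46, 73, ∞, 85, 56]
  [74, 74, 46, 74, 74, ∞, 56]
  [73, 92, 88, 73, 92, 85, ∞]
D(6):
  [∞, 91, 46, 95, 89, 85, 56]
  [74, ∞, 46, 74, 74, 85, 56]
  [30, 30, ∞, 30, 30, 30, 83]
  [74, 91, 46, ∞, 89, 85, 56]
  [74, 93, 46, 74, ∞, 85, 56]
  [74, 74, 46, 74, 74, ∞, 56]
  [74, 92, 88, 74, 92, 85, ∞]
D(7):
  [∞, 91, 56, 95, 89, 85, 56]
  [74, ∞, 56, 74, 74, 85, 56]
  [74, 83, ∞, 74, 83, 83, 83]
  [74, 91, 56, ∞, 89, 85, 56]
  [74, 93, 56, 74, ∞, 85, 56]
  [74, 74, 56, 74, 74, ∞, 56]
  [74, 92, 88, 74, 92, 85, ∞]
Answer: C*[4][1] = 93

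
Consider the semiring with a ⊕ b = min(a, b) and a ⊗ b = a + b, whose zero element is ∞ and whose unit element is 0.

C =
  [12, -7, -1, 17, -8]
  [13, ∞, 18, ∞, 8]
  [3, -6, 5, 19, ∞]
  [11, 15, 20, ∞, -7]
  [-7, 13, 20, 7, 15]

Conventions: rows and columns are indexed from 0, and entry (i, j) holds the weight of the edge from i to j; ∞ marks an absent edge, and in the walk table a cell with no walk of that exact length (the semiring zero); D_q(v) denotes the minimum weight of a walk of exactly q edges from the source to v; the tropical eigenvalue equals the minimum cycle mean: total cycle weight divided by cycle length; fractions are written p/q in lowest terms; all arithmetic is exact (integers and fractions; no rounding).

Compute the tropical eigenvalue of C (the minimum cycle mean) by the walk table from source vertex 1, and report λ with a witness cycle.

q=0: [∞, 0, ∞, ∞, ∞]
q=1: [13, ∞, 18, ∞, 8]
q=2: [1, 6, 12, 15, 5]
q=3: [-2, -6, 0, 12, -7]
q=4: [-14, -9, -3, 0, -10]
q=5: [-17, -21, -15, -3, -22]
Optimal cycle mean attained by: cycle 0->4->0, total (-8) + (-7), length 2.
Answer: λ = -15/2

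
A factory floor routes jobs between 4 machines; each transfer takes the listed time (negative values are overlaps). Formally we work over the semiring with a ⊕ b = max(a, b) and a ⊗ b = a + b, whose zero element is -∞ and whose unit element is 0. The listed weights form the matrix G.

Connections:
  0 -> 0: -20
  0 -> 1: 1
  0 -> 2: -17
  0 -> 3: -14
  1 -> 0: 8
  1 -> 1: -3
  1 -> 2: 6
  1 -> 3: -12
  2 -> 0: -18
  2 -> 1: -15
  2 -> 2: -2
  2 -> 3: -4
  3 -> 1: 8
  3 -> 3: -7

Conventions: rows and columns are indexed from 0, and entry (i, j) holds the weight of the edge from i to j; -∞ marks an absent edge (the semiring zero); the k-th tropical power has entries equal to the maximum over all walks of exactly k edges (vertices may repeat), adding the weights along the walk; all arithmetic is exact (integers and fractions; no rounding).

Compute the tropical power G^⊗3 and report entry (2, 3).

G^⊗2:
  [9, -2, 7, -11]
  [5, 9, 4, 2]
  [-7, 4, -4, -6]
  [16, 5, 14, -4]
G^⊗3:
  [6, 10, 5, 3]
  [17, 10, 15, 0]
  [12, 2, 10, -8]
  [13, 17, 12, 10]
Key observation: the optimum is the walk 2->2->2->3, with weight (-2) + (-2) + (-4) = -8.
Optimal value attained by: walk 2->2->2->3.
Answer: (G^⊗3)[2][3] = -8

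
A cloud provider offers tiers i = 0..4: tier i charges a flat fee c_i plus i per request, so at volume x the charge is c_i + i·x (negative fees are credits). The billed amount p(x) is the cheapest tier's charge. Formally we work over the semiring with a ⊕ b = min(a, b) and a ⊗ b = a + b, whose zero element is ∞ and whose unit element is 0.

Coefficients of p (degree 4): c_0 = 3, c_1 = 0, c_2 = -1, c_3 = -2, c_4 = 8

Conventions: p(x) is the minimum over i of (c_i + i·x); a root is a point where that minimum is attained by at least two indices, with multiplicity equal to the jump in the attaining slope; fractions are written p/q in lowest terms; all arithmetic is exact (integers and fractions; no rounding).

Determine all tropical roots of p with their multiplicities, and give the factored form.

hull edge (i=0, c=3) to (i=1, c=0): slope -3, span 1
hull edge (i=1, c=0) to (i=3, c=-2): slope -1, span 2
hull edge (i=3, c=-2) to (i=4, c=8): slope 10, span 1
Factored form: p(x) = 8 ⊗ (x ⊕ (-10)) ⊗ (x ⊕ 1) ⊗ (x ⊕ 1) ⊗ (x ⊕ 3)
Answer: roots = -10 (mult 1), 1 (mult 2), 3 (mult 1)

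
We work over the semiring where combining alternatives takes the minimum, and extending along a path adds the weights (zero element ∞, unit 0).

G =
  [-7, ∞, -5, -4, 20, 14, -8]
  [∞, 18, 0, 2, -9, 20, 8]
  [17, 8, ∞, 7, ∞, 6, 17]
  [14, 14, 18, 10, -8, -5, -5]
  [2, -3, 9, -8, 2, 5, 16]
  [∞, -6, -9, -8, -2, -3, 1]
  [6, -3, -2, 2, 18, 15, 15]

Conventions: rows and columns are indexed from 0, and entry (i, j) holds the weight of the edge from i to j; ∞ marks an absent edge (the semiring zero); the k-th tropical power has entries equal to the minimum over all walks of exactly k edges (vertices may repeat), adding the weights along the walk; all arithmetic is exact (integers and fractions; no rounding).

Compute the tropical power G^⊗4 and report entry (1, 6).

G^⊗2:
  [-14, -11, -12, -11, -12, -9, -15]
  [-7, -12, 0, -17, -7, -4, -3]
  [10, 0, -3, -2, -1, 2, 2]
  [-6, -11, -14, -16, -7, -8, -4]
  [-5, -1, -4, -6, -16, -13, -13]
  [0, -9, -12, -11, -16, -13, -13]
  [-1, 6, -3, -1, -12, -3, -3]
G^⊗3:
  [-21, -18, -19, -20, -20, -16, -22]
  [-14, -10, -13, -15, -25, -22, -22]
  [1, -4, -7, -9, -10, -7, -7]
  [-13, -14, -17, -16, -24, -21, -21]
  [-14, -19, -22, -24, -15, -16, -13]
  [-14, -19, -22, -24, -19, -16, -16]
  [-10, -15, -12, -20, -10, -7, -9]
G^⊗4:
  [-28, -25, -26, -28, -28, -25, -29]
  [-23, -28, -31, -33, -24, -25, -22]
  [-8, -13, -16, -18, -17, -14, -14]
  [-22, -27, -30, -32, -24, -24, -21]
  [-21, -22, -25, -24, -32, -29, -29]
  [-21, -22, -25, -27, -32, -29, -29]
  [-17, -13, -16, -18, -28, -25, -25]
Key observation: the optimum is the walk 1->4->0->0->6, with weight (-9) + 2 + (-7) + (-8) = -22.
Optimal value attained by: walk 1->4->0->0->6.
Answer: (G^⊗4)[1][6] = -22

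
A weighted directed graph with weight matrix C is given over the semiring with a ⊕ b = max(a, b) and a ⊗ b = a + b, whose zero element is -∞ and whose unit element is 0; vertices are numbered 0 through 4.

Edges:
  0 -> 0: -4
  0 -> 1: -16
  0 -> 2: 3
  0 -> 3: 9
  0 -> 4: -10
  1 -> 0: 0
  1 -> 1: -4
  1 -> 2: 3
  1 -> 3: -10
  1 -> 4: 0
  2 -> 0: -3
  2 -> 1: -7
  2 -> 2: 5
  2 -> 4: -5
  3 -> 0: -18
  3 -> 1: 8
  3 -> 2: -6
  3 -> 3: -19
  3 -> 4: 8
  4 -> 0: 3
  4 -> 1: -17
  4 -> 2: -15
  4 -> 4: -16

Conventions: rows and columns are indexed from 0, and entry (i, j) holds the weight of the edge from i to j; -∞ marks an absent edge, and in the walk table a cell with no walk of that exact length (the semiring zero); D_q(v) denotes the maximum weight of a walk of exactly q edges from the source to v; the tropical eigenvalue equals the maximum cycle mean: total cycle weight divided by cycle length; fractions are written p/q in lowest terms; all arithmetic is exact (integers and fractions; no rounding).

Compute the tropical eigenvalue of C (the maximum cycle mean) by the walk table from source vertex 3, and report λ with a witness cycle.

q=0: [-∞, -∞, -∞, 0, -∞]
q=1: [-18, 8, -6, -19, 8]
q=2: [11, 4, 11, -2, 8]
q=3: [11, 6, 16, 20, 6]
q=4: [13, 28, 21, 20, 28]
q=5: [31, 28, 31, 22, 28]
Optimal cycle mean attained by: cycle 0->3->4->0, total 9 + 8 + 3, length 3.
Answer: λ = 20/3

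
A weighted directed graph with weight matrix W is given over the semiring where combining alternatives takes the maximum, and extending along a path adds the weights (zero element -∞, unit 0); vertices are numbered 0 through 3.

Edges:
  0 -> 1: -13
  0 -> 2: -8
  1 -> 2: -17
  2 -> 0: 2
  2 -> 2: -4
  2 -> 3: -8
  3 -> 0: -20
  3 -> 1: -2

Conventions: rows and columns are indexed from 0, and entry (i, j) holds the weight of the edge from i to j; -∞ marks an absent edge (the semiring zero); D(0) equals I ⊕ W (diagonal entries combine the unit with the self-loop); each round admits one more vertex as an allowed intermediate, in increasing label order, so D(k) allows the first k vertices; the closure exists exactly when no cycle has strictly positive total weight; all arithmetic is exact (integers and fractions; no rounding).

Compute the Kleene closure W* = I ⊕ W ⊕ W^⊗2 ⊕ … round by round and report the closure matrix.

D(0):
  [0, -13, -8, -∞]
  [-∞, 0, -17, -∞]
  [2, -∞, 0, -8]
  [-20, -2, -∞, 0]
D(1):
  [0, -13, -8, -∞]
  [-∞, 0, -17, -∞]
  [2, -11, 0, -8]
  [-20, -2, -28, 0]
D(2):
  [0, -13, -8, -∞]
  [-∞, 0, -17, -∞]
  [2, -11, 0, -8]
  [-20, -2, -19, 0]
D(3):
  [0, -13, -8, -16]
  [-15, 0, -17, -25]
  [2, -11, 0, -8]
  [-17, -2, -19, 0]
D(4):
  [0, -13, -8, -16]
  [-15, 0, -17, -25]
  [2, -10, 0, -8]
  [-17, -2, -19, 0]
Answer: W* = [[0, -13, -8, -16], [-15, 0, -17, -25], [2, -10, 0, -8], [-17, -2, -19, 0]]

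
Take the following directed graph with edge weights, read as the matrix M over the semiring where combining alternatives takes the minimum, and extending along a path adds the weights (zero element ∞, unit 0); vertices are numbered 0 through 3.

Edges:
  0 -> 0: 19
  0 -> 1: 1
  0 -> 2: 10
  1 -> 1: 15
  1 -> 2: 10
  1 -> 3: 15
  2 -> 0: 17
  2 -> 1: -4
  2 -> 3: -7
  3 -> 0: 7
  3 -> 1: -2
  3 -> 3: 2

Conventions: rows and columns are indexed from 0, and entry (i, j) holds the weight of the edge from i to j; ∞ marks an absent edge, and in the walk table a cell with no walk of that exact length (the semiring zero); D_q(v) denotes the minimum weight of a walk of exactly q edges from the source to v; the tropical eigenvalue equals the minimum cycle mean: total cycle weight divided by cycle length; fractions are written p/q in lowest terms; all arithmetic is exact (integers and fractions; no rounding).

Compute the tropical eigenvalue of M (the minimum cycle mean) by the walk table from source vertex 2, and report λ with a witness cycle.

q=0: [∞, ∞, 0, ∞]
q=1: [17, -4, ∞, -7]
q=2: [0, -9, 6, -5]
q=3: [2, -7, 1, -3]
q=4: [4, -5, 3, -6]
Optimal cycle mean attained by: cycle 1->2->3->1, total 10 + (-7) + (-2), length 3.
Answer: λ = 1/3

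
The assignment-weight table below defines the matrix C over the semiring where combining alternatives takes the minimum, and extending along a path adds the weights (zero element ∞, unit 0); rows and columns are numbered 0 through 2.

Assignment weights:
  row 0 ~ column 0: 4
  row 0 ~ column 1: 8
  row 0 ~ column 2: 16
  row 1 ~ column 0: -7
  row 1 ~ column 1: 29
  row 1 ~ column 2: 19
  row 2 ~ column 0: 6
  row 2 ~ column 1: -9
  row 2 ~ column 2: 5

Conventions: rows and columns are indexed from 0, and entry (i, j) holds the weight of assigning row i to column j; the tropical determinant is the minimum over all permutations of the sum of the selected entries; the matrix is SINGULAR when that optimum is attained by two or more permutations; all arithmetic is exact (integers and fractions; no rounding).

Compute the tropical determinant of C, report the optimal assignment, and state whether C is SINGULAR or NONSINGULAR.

σ = (0, 1, 2): 4 + 29 + 5 = 38
σ = (0, 2, 1): 4 + 19 + (-9) = 14
σ = (1, 0, 2): 8 + (-7) + 5 = 6
σ = (1, 2, 0): 8 + 19 + 6 = 33
σ = (2, 0, 1): 16 + (-7) + (-9) = 0
σ = (2, 1, 0): 16 + 29 + 6 = 51
Optimal value attained by: σ = (2, 0, 1).
Answer: det⊕(C) = 0; verdict: NONSINGULAR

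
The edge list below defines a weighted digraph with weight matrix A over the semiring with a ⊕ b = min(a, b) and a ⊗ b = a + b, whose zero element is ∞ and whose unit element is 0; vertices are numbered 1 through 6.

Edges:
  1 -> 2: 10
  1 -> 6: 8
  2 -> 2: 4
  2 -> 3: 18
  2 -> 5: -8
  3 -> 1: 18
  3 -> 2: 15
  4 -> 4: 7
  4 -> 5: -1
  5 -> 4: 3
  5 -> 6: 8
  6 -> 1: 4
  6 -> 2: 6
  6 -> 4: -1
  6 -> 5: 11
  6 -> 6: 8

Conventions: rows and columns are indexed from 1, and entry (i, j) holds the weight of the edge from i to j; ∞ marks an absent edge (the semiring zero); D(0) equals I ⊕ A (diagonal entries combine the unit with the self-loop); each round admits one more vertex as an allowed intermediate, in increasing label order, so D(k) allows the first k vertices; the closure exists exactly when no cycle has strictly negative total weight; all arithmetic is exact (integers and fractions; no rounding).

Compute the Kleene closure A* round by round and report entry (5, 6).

D(0):
  [0, 10, ∞, ∞, ∞, 8]
  [∞, 0, 18, ∞, -8, ∞]
  [18, 15, 0, ∞, ∞, ∞]
  [∞, ∞, ∞, 0, -1, ∞]
  [∞, ∞, ∞, 3, 0, 8]
  [4, 6, ∞, -1, 11, 0]
D(1):
  [0, 10, ∞, ∞, ∞, 8]
  [∞, 0, 18, ∞, -8, ∞]
  [18, 15, 0, ∞, ∞, 26]
  [∞, ∞, ∞, 0, -1, ∞]
  [∞, ∞, ∞, 3, 0, 8]
  [4, 6, ∞, -1, 11, 0]
D(2):
  [0, 10, 28, ∞, 2, 8]
  [∞, 0, 18, ∞, -8, ∞]
  [18, 15, 0, ∞, 7, 26]
  [∞, ∞, ∞, 0, -1, ∞]
  [∞, ∞, ∞, 3, 0, 8]
  [4, 6, 24, -1, -2, 0]
D(3):
  [0, 10, 28, ∞, 2, 8]
  [36, 0, 18, ∞, -8, 44]
  [18, 15, 0, ∞, 7, 26]
  [∞, ∞, ∞, 0, -1, ∞]
  [∞, ∞, ∞, 3, 0, 8]
  [4, 6, 24, -1, -2, 0]
D(4):
  [0, 10, 28, ∞, 2, 8]
  [36, 0, 18, ∞, -8, 44]
  [18, 15, 0, ∞, 7, 26]
  [∞, ∞, ∞, 0, -1, ∞]
  [∞, ∞, ∞, 3, 0, 8]
  [4, 6, 24, -1, -2, 0]
D(5):
  [0, 10, 28, 5, 2, 8]
  [36, 0, 18, -5, -8, 0]
  [18, 15, 0, 10, 7, 15]
  [∞, ∞, ∞, 0, -1, 7]
  [∞, ∞, ∞, 3, 0, 8]
  [4, 6, 24, -1, -2, 0]
D(6):
  [0, 10, 28, 5, 2, 8]
  [4, 0, 18, -5, -8, 0]
  [18, 15, 0, 10, 7, 15]
  [11, 13, 31, 0, -1, 7]
  [12, 14, 32, 3, 0, 8]
  [4, 6, 24, -1, -2, 0]
Answer: A*[5][6] = 8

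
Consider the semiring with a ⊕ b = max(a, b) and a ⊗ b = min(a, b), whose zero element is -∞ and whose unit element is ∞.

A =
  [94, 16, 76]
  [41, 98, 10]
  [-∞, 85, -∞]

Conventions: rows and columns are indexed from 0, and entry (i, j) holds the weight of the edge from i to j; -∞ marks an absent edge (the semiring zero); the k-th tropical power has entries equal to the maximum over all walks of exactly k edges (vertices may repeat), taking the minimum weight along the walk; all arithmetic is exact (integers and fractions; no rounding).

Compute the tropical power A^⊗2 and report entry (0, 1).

A^⊗2:
  [94, 76, 76]
  [41, 98, 41]
  [41, 85, 10]
Key observation: the optimum is the walk 0->2->1, with weight 76 min 85 = 76.
Optimal value attained by: walk 0->2->1.
Answer: (A^⊗2)[0][1] = 76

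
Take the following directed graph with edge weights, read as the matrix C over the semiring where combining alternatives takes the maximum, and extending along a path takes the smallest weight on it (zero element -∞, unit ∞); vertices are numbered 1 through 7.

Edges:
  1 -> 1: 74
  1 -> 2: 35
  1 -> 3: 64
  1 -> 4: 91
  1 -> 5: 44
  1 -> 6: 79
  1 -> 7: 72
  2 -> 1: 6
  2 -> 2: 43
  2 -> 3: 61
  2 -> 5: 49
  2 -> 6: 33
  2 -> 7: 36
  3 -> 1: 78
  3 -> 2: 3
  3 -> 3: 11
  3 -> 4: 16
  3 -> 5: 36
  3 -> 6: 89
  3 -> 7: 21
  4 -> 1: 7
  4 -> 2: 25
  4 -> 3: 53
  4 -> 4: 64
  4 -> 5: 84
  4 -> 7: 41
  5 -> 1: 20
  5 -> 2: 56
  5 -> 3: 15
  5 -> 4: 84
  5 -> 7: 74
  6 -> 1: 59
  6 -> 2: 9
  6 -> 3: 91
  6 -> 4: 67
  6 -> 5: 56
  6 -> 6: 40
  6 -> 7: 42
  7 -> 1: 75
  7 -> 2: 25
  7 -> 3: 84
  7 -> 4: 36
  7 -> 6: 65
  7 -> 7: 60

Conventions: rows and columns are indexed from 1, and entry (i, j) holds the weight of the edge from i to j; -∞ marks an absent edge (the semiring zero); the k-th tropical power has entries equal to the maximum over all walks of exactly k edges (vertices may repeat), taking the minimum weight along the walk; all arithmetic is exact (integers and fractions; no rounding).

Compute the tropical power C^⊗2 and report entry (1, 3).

C^⊗2:
  [74, 44, 79, 74, 84, 74, 72]
  [61, 49, 43, 49, 43, 61, 49]
  [74, 36, 89, 78, 56, 78, 72]
  [53, 56, 53, 84, 64, 53, 74]
  [74, 43, 74, 64, 84, 65, 60]
  [78, 56, 59, 64, 67, 89, 59]
  [78, 35, 65, 75, 56, 84, 72]
Key observation: the optimum is the walk 1->6->3, with weight 79 min 91 = 79.
Optimal value attained by: walk 1->6->3.
Answer: (C^⊗2)[1][3] = 79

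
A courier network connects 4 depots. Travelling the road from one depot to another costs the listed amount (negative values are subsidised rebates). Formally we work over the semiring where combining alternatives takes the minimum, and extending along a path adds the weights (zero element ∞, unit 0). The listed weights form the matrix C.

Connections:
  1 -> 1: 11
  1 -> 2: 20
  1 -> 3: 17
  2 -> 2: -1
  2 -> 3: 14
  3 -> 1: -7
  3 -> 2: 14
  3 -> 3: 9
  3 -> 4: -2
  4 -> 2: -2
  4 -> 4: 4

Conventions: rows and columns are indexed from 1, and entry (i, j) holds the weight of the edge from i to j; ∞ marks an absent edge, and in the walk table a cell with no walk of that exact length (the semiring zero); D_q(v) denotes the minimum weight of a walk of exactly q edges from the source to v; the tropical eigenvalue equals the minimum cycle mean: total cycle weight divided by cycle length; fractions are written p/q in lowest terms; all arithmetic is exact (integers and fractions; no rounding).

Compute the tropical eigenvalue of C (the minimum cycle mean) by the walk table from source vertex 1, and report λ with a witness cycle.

q=0: [0, ∞, ∞, ∞]
q=1: [11, 20, 17, ∞]
q=2: [10, 19, 26, 15]
q=3: [19, 13, 27, 19]
q=4: [20, 12, 27, 23]
Optimal cycle mean attained by: cycle 2->2, total (-1), length 1.
Answer: λ = -1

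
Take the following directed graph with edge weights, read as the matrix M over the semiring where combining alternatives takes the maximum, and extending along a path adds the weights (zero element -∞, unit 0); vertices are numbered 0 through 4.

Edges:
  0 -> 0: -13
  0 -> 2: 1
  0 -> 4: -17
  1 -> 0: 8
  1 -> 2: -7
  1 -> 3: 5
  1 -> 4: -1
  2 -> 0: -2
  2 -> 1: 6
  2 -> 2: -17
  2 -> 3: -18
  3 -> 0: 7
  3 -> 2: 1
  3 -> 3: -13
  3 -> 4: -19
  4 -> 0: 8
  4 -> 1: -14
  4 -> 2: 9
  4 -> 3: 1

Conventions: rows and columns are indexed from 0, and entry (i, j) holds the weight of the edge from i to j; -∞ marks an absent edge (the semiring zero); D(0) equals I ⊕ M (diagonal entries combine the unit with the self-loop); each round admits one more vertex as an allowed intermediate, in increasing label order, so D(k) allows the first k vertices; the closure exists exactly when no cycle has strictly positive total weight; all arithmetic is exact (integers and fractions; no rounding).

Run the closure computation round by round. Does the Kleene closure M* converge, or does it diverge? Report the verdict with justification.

D(0):
  [0, -∞, 1, -∞, -17]
  [8, 0, -7, 5, -1]
  [-2, 6, 0, -18, -∞]
  [7, -∞, 1, 0, -19]
  [8, -14, 9, 1, 0]
D(1):
  [0, -∞, 1, -∞, -17]
  [8, 0, 9, 5, -1]
  [-2, 6, 0, -18, -19]
  [7, -∞, 8, 0, -10]
  [8, -14, 9, 1, 0]
Detection: at round 2, diagonal entry (2, 2) turns strictly positive.
Key observation: the cycle 2->1->0->2 has total weight 6 + 8 + 1, which is strictly positive.
Answer: DIVERGES — positive cycle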